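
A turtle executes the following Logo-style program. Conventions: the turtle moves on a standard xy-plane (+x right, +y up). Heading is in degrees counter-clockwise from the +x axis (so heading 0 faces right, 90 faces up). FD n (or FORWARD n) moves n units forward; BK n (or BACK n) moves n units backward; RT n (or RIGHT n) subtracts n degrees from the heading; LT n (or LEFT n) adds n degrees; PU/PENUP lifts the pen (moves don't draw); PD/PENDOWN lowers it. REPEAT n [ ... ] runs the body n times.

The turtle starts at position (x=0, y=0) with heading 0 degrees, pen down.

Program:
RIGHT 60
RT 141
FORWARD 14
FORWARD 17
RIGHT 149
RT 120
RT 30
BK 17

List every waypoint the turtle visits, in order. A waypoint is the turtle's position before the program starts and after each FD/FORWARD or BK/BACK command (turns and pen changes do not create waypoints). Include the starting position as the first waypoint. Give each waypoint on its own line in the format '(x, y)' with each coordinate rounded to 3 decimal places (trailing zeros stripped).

Answer: (0, 0)
(-13.07, 5.017)
(-28.941, 11.109)
(-15.918, 22.037)

Derivation:
Executing turtle program step by step:
Start: pos=(0,0), heading=0, pen down
RT 60: heading 0 -> 300
RT 141: heading 300 -> 159
FD 14: (0,0) -> (-13.07,5.017) [heading=159, draw]
FD 17: (-13.07,5.017) -> (-28.941,11.109) [heading=159, draw]
RT 149: heading 159 -> 10
RT 120: heading 10 -> 250
RT 30: heading 250 -> 220
BK 17: (-28.941,11.109) -> (-15.918,22.037) [heading=220, draw]
Final: pos=(-15.918,22.037), heading=220, 3 segment(s) drawn
Waypoints (4 total):
(0, 0)
(-13.07, 5.017)
(-28.941, 11.109)
(-15.918, 22.037)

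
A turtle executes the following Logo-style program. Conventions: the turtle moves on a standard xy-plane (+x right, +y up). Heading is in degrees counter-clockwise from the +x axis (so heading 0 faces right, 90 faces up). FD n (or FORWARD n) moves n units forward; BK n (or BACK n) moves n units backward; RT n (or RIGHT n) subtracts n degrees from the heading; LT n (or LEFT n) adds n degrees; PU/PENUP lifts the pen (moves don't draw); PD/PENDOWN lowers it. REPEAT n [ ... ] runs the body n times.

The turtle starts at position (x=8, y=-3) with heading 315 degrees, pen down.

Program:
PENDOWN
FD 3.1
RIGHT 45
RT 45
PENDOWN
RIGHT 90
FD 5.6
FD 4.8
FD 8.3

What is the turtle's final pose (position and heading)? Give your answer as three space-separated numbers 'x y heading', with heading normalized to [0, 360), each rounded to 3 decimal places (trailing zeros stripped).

Answer: -3.031 8.031 135

Derivation:
Executing turtle program step by step:
Start: pos=(8,-3), heading=315, pen down
PD: pen down
FD 3.1: (8,-3) -> (10.192,-5.192) [heading=315, draw]
RT 45: heading 315 -> 270
RT 45: heading 270 -> 225
PD: pen down
RT 90: heading 225 -> 135
FD 5.6: (10.192,-5.192) -> (6.232,-1.232) [heading=135, draw]
FD 4.8: (6.232,-1.232) -> (2.838,2.162) [heading=135, draw]
FD 8.3: (2.838,2.162) -> (-3.031,8.031) [heading=135, draw]
Final: pos=(-3.031,8.031), heading=135, 4 segment(s) drawn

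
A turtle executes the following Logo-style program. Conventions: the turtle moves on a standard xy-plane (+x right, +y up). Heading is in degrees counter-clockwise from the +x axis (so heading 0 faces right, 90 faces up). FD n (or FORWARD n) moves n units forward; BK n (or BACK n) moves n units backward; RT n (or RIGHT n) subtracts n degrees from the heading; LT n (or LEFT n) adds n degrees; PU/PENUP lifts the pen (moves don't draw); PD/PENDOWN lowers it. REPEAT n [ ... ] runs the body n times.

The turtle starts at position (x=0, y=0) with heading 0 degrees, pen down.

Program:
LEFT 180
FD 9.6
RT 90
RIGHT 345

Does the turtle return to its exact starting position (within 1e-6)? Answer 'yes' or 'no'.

Executing turtle program step by step:
Start: pos=(0,0), heading=0, pen down
LT 180: heading 0 -> 180
FD 9.6: (0,0) -> (-9.6,0) [heading=180, draw]
RT 90: heading 180 -> 90
RT 345: heading 90 -> 105
Final: pos=(-9.6,0), heading=105, 1 segment(s) drawn

Start position: (0, 0)
Final position: (-9.6, 0)
Distance = 9.6; >= 1e-6 -> NOT closed

Answer: no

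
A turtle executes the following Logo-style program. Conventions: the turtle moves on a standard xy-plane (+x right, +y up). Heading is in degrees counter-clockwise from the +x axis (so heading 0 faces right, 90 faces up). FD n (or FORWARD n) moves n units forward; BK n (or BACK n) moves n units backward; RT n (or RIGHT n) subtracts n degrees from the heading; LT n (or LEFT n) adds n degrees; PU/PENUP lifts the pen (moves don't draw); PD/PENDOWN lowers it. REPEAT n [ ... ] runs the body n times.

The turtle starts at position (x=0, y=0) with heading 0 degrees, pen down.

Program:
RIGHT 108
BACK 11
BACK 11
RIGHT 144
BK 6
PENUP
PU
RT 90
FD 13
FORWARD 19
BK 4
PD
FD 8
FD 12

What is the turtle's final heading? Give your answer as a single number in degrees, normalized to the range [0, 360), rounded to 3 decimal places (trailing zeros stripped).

Executing turtle program step by step:
Start: pos=(0,0), heading=0, pen down
RT 108: heading 0 -> 252
BK 11: (0,0) -> (3.399,10.462) [heading=252, draw]
BK 11: (3.399,10.462) -> (6.798,20.923) [heading=252, draw]
RT 144: heading 252 -> 108
BK 6: (6.798,20.923) -> (8.652,15.217) [heading=108, draw]
PU: pen up
PU: pen up
RT 90: heading 108 -> 18
FD 13: (8.652,15.217) -> (21.016,19.234) [heading=18, move]
FD 19: (21.016,19.234) -> (39.086,25.105) [heading=18, move]
BK 4: (39.086,25.105) -> (35.282,23.869) [heading=18, move]
PD: pen down
FD 8: (35.282,23.869) -> (42.891,26.342) [heading=18, draw]
FD 12: (42.891,26.342) -> (54.303,30.05) [heading=18, draw]
Final: pos=(54.303,30.05), heading=18, 5 segment(s) drawn

Answer: 18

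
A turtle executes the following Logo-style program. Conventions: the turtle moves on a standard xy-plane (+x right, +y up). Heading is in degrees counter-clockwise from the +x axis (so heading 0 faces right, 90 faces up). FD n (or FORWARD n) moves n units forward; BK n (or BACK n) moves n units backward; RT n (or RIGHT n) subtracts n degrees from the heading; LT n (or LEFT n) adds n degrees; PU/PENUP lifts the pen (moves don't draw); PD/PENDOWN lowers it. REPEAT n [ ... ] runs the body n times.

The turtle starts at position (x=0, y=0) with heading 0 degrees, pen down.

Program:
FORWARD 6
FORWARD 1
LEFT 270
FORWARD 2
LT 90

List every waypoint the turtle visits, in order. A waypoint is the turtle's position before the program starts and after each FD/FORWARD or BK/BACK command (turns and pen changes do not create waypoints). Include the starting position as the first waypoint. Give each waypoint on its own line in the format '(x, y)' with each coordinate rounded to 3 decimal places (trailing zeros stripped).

Answer: (0, 0)
(6, 0)
(7, 0)
(7, -2)

Derivation:
Executing turtle program step by step:
Start: pos=(0,0), heading=0, pen down
FD 6: (0,0) -> (6,0) [heading=0, draw]
FD 1: (6,0) -> (7,0) [heading=0, draw]
LT 270: heading 0 -> 270
FD 2: (7,0) -> (7,-2) [heading=270, draw]
LT 90: heading 270 -> 0
Final: pos=(7,-2), heading=0, 3 segment(s) drawn
Waypoints (4 total):
(0, 0)
(6, 0)
(7, 0)
(7, -2)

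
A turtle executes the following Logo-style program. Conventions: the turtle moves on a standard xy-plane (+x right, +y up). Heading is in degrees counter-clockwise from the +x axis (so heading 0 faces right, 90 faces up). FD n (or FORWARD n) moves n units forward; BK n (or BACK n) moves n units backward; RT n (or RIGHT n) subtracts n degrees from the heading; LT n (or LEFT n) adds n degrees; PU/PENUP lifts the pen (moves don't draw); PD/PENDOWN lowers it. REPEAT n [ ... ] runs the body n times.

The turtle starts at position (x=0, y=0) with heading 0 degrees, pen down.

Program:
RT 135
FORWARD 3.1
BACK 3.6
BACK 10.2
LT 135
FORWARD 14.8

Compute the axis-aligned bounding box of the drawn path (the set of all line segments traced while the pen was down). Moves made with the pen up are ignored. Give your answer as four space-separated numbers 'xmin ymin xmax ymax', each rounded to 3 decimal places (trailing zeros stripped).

Answer: -2.192 -2.192 22.366 7.566

Derivation:
Executing turtle program step by step:
Start: pos=(0,0), heading=0, pen down
RT 135: heading 0 -> 225
FD 3.1: (0,0) -> (-2.192,-2.192) [heading=225, draw]
BK 3.6: (-2.192,-2.192) -> (0.354,0.354) [heading=225, draw]
BK 10.2: (0.354,0.354) -> (7.566,7.566) [heading=225, draw]
LT 135: heading 225 -> 0
FD 14.8: (7.566,7.566) -> (22.366,7.566) [heading=0, draw]
Final: pos=(22.366,7.566), heading=0, 4 segment(s) drawn

Segment endpoints: x in {-2.192, 0, 0.354, 7.566, 22.366}, y in {-2.192, 0, 0.354, 7.566}
xmin=-2.192, ymin=-2.192, xmax=22.366, ymax=7.566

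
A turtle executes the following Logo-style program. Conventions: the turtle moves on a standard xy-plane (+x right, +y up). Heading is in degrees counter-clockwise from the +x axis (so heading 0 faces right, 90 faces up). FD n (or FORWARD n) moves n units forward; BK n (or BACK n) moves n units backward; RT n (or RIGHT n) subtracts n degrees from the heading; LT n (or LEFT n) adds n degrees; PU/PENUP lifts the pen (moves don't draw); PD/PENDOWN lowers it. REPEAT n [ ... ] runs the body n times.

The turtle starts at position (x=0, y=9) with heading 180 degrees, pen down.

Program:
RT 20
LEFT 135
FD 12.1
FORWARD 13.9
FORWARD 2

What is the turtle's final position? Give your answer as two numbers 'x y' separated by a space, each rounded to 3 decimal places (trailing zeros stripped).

Answer: 11.833 -16.377

Derivation:
Executing turtle program step by step:
Start: pos=(0,9), heading=180, pen down
RT 20: heading 180 -> 160
LT 135: heading 160 -> 295
FD 12.1: (0,9) -> (5.114,-1.966) [heading=295, draw]
FD 13.9: (5.114,-1.966) -> (10.988,-14.564) [heading=295, draw]
FD 2: (10.988,-14.564) -> (11.833,-16.377) [heading=295, draw]
Final: pos=(11.833,-16.377), heading=295, 3 segment(s) drawn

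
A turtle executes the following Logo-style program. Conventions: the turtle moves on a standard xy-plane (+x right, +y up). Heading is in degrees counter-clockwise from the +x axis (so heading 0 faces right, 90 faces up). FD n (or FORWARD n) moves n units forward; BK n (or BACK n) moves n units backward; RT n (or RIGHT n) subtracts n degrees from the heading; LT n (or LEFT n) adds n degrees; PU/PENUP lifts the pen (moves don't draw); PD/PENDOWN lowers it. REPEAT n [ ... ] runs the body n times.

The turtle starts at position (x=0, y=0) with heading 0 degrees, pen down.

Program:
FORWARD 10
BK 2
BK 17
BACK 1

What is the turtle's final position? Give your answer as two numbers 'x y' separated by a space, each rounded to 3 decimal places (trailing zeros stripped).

Executing turtle program step by step:
Start: pos=(0,0), heading=0, pen down
FD 10: (0,0) -> (10,0) [heading=0, draw]
BK 2: (10,0) -> (8,0) [heading=0, draw]
BK 17: (8,0) -> (-9,0) [heading=0, draw]
BK 1: (-9,0) -> (-10,0) [heading=0, draw]
Final: pos=(-10,0), heading=0, 4 segment(s) drawn

Answer: -10 0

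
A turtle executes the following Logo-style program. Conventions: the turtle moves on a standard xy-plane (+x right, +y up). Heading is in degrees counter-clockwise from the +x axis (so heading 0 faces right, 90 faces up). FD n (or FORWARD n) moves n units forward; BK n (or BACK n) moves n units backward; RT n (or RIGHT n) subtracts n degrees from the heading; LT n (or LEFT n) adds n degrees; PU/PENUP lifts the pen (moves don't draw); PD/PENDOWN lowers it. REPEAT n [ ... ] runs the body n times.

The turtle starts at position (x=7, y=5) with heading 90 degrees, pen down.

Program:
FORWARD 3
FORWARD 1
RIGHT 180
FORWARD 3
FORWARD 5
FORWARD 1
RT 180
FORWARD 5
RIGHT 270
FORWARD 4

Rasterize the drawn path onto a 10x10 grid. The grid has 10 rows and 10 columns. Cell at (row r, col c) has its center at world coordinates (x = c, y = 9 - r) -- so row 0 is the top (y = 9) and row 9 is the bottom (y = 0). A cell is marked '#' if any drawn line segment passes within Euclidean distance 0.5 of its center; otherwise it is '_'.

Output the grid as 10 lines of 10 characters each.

Segment 0: (7,5) -> (7,8)
Segment 1: (7,8) -> (7,9)
Segment 2: (7,9) -> (7,6)
Segment 3: (7,6) -> (7,1)
Segment 4: (7,1) -> (7,0)
Segment 5: (7,0) -> (7,5)
Segment 6: (7,5) -> (3,5)

Answer: _______#__
_______#__
_______#__
_______#__
___#####__
_______#__
_______#__
_______#__
_______#__
_______#__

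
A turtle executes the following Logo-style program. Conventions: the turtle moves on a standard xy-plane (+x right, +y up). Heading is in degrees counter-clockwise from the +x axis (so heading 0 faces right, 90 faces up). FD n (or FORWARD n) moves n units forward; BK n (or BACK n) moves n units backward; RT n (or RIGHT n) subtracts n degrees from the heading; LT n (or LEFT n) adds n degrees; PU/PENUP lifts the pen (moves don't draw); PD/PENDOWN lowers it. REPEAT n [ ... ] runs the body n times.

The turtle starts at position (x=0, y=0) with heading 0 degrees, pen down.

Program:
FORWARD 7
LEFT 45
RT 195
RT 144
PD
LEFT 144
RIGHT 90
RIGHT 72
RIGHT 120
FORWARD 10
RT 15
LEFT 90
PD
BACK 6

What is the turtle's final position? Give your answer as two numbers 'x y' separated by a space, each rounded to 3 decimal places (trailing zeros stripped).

Executing turtle program step by step:
Start: pos=(0,0), heading=0, pen down
FD 7: (0,0) -> (7,0) [heading=0, draw]
LT 45: heading 0 -> 45
RT 195: heading 45 -> 210
RT 144: heading 210 -> 66
PD: pen down
LT 144: heading 66 -> 210
RT 90: heading 210 -> 120
RT 72: heading 120 -> 48
RT 120: heading 48 -> 288
FD 10: (7,0) -> (10.09,-9.511) [heading=288, draw]
RT 15: heading 288 -> 273
LT 90: heading 273 -> 3
PD: pen down
BK 6: (10.09,-9.511) -> (4.098,-9.825) [heading=3, draw]
Final: pos=(4.098,-9.825), heading=3, 3 segment(s) drawn

Answer: 4.098 -9.825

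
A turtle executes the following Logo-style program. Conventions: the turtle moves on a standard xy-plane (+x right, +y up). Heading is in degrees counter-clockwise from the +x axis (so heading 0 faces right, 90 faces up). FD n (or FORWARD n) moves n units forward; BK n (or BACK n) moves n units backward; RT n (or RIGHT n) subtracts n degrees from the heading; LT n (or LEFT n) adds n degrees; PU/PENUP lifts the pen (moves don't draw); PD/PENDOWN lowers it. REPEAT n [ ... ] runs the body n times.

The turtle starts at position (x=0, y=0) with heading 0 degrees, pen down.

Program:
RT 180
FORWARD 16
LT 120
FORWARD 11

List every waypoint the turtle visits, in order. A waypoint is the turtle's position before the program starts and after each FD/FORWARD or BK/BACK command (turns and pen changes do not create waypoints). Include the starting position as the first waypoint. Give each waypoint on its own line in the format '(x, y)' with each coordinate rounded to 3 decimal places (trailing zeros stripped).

Executing turtle program step by step:
Start: pos=(0,0), heading=0, pen down
RT 180: heading 0 -> 180
FD 16: (0,0) -> (-16,0) [heading=180, draw]
LT 120: heading 180 -> 300
FD 11: (-16,0) -> (-10.5,-9.526) [heading=300, draw]
Final: pos=(-10.5,-9.526), heading=300, 2 segment(s) drawn
Waypoints (3 total):
(0, 0)
(-16, 0)
(-10.5, -9.526)

Answer: (0, 0)
(-16, 0)
(-10.5, -9.526)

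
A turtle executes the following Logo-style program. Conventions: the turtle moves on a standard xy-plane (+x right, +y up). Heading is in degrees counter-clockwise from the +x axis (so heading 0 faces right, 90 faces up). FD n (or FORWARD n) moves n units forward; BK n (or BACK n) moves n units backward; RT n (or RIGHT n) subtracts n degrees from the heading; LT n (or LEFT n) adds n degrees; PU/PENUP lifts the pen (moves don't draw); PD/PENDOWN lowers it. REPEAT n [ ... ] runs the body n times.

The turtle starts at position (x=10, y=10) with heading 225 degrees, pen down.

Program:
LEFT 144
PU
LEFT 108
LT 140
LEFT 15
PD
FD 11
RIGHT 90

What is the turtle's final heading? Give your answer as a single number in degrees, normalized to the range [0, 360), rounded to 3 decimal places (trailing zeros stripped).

Answer: 182

Derivation:
Executing turtle program step by step:
Start: pos=(10,10), heading=225, pen down
LT 144: heading 225 -> 9
PU: pen up
LT 108: heading 9 -> 117
LT 140: heading 117 -> 257
LT 15: heading 257 -> 272
PD: pen down
FD 11: (10,10) -> (10.384,-0.993) [heading=272, draw]
RT 90: heading 272 -> 182
Final: pos=(10.384,-0.993), heading=182, 1 segment(s) drawn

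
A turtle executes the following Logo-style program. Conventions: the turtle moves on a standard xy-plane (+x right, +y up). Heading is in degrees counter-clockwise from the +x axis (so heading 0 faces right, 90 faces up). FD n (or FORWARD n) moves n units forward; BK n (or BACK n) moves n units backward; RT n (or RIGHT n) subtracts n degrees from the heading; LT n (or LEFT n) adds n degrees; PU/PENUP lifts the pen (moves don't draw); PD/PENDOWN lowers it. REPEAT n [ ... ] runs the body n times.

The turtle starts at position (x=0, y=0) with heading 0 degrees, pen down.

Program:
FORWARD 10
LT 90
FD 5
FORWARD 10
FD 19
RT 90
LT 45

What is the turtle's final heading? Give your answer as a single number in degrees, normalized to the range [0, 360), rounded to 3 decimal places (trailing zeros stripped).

Executing turtle program step by step:
Start: pos=(0,0), heading=0, pen down
FD 10: (0,0) -> (10,0) [heading=0, draw]
LT 90: heading 0 -> 90
FD 5: (10,0) -> (10,5) [heading=90, draw]
FD 10: (10,5) -> (10,15) [heading=90, draw]
FD 19: (10,15) -> (10,34) [heading=90, draw]
RT 90: heading 90 -> 0
LT 45: heading 0 -> 45
Final: pos=(10,34), heading=45, 4 segment(s) drawn

Answer: 45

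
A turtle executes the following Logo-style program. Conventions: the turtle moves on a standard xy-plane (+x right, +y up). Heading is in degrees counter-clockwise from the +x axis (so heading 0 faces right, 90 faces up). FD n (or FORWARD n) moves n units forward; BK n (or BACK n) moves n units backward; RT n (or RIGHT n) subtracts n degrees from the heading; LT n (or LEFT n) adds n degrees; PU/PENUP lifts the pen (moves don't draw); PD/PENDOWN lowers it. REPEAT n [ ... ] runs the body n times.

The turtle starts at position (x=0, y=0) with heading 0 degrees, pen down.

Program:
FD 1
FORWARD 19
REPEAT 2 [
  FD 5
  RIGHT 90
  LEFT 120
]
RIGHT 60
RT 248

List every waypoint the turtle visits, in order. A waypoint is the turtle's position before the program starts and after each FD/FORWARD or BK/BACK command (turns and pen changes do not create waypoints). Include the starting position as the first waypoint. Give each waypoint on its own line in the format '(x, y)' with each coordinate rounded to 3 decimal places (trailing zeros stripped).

Answer: (0, 0)
(1, 0)
(20, 0)
(25, 0)
(29.33, 2.5)

Derivation:
Executing turtle program step by step:
Start: pos=(0,0), heading=0, pen down
FD 1: (0,0) -> (1,0) [heading=0, draw]
FD 19: (1,0) -> (20,0) [heading=0, draw]
REPEAT 2 [
  -- iteration 1/2 --
  FD 5: (20,0) -> (25,0) [heading=0, draw]
  RT 90: heading 0 -> 270
  LT 120: heading 270 -> 30
  -- iteration 2/2 --
  FD 5: (25,0) -> (29.33,2.5) [heading=30, draw]
  RT 90: heading 30 -> 300
  LT 120: heading 300 -> 60
]
RT 60: heading 60 -> 0
RT 248: heading 0 -> 112
Final: pos=(29.33,2.5), heading=112, 4 segment(s) drawn
Waypoints (5 total):
(0, 0)
(1, 0)
(20, 0)
(25, 0)
(29.33, 2.5)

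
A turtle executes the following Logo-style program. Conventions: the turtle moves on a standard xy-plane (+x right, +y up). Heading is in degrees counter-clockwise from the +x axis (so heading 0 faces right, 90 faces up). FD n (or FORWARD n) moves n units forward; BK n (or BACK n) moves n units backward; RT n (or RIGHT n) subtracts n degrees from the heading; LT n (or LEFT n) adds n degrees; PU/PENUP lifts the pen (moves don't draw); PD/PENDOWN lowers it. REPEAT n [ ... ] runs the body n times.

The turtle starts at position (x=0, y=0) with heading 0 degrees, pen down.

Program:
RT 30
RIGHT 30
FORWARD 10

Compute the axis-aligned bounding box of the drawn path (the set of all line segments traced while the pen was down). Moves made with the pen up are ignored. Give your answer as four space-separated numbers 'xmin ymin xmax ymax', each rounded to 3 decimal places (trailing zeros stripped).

Answer: 0 -8.66 5 0

Derivation:
Executing turtle program step by step:
Start: pos=(0,0), heading=0, pen down
RT 30: heading 0 -> 330
RT 30: heading 330 -> 300
FD 10: (0,0) -> (5,-8.66) [heading=300, draw]
Final: pos=(5,-8.66), heading=300, 1 segment(s) drawn

Segment endpoints: x in {0, 5}, y in {-8.66, 0}
xmin=0, ymin=-8.66, xmax=5, ymax=0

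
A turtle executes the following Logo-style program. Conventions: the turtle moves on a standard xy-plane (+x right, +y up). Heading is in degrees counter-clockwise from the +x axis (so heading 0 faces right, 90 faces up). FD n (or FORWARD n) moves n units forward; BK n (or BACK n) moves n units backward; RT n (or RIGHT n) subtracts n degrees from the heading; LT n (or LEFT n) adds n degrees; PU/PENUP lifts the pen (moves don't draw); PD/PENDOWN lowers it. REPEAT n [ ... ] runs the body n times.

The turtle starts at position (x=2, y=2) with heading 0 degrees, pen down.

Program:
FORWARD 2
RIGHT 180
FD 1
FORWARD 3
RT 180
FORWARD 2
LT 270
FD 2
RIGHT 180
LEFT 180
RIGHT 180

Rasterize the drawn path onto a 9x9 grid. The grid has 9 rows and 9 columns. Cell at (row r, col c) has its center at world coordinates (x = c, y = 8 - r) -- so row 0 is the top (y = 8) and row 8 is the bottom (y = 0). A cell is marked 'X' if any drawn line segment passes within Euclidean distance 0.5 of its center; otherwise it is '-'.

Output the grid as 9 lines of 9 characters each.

Answer: ---------
---------
---------
---------
---------
---------
XXXXX----
--X------
--X------

Derivation:
Segment 0: (2,2) -> (4,2)
Segment 1: (4,2) -> (3,2)
Segment 2: (3,2) -> (0,2)
Segment 3: (0,2) -> (2,2)
Segment 4: (2,2) -> (2,-0)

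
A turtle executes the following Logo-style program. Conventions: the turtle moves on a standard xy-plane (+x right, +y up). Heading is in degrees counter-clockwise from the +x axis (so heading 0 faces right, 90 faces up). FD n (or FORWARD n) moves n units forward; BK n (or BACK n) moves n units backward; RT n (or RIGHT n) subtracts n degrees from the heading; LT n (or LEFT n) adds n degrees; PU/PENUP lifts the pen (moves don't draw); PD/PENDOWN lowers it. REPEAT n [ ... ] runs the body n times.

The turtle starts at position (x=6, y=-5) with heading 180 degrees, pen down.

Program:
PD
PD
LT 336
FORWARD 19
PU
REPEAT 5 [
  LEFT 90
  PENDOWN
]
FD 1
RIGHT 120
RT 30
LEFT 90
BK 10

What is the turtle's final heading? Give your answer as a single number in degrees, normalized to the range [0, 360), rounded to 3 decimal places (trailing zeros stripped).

Executing turtle program step by step:
Start: pos=(6,-5), heading=180, pen down
PD: pen down
PD: pen down
LT 336: heading 180 -> 156
FD 19: (6,-5) -> (-11.357,2.728) [heading=156, draw]
PU: pen up
REPEAT 5 [
  -- iteration 1/5 --
  LT 90: heading 156 -> 246
  PD: pen down
  -- iteration 2/5 --
  LT 90: heading 246 -> 336
  PD: pen down
  -- iteration 3/5 --
  LT 90: heading 336 -> 66
  PD: pen down
  -- iteration 4/5 --
  LT 90: heading 66 -> 156
  PD: pen down
  -- iteration 5/5 --
  LT 90: heading 156 -> 246
  PD: pen down
]
FD 1: (-11.357,2.728) -> (-11.764,1.814) [heading=246, draw]
RT 120: heading 246 -> 126
RT 30: heading 126 -> 96
LT 90: heading 96 -> 186
BK 10: (-11.764,1.814) -> (-1.819,2.86) [heading=186, draw]
Final: pos=(-1.819,2.86), heading=186, 3 segment(s) drawn

Answer: 186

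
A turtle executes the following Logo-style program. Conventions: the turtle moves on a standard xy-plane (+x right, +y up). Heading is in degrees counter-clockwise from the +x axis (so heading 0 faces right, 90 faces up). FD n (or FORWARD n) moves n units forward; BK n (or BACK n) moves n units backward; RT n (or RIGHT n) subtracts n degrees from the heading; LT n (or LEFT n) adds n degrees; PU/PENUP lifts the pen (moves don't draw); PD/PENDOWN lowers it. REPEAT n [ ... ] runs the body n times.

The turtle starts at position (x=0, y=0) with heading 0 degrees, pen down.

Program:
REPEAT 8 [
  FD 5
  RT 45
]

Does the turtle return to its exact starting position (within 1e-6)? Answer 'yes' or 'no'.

Answer: yes

Derivation:
Executing turtle program step by step:
Start: pos=(0,0), heading=0, pen down
REPEAT 8 [
  -- iteration 1/8 --
  FD 5: (0,0) -> (5,0) [heading=0, draw]
  RT 45: heading 0 -> 315
  -- iteration 2/8 --
  FD 5: (5,0) -> (8.536,-3.536) [heading=315, draw]
  RT 45: heading 315 -> 270
  -- iteration 3/8 --
  FD 5: (8.536,-3.536) -> (8.536,-8.536) [heading=270, draw]
  RT 45: heading 270 -> 225
  -- iteration 4/8 --
  FD 5: (8.536,-8.536) -> (5,-12.071) [heading=225, draw]
  RT 45: heading 225 -> 180
  -- iteration 5/8 --
  FD 5: (5,-12.071) -> (0,-12.071) [heading=180, draw]
  RT 45: heading 180 -> 135
  -- iteration 6/8 --
  FD 5: (0,-12.071) -> (-3.536,-8.536) [heading=135, draw]
  RT 45: heading 135 -> 90
  -- iteration 7/8 --
  FD 5: (-3.536,-8.536) -> (-3.536,-3.536) [heading=90, draw]
  RT 45: heading 90 -> 45
  -- iteration 8/8 --
  FD 5: (-3.536,-3.536) -> (0,0) [heading=45, draw]
  RT 45: heading 45 -> 0
]
Final: pos=(0,0), heading=0, 8 segment(s) drawn

Start position: (0, 0)
Final position: (0, 0)
Distance = 0; < 1e-6 -> CLOSED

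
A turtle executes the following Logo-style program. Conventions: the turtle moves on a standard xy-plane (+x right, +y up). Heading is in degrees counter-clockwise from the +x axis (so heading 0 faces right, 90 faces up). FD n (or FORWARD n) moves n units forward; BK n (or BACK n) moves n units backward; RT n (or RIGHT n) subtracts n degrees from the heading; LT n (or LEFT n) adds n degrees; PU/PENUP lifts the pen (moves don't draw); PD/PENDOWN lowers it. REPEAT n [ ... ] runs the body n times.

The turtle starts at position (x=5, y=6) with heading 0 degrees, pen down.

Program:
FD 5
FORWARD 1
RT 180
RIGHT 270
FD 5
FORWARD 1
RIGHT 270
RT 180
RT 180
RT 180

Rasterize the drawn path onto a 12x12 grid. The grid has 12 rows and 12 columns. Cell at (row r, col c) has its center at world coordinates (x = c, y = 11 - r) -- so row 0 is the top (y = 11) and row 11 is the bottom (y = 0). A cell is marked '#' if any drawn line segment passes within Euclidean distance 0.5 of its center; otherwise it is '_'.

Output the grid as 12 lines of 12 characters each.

Segment 0: (5,6) -> (10,6)
Segment 1: (10,6) -> (11,6)
Segment 2: (11,6) -> (11,1)
Segment 3: (11,1) -> (11,0)

Answer: ____________
____________
____________
____________
____________
_____#######
___________#
___________#
___________#
___________#
___________#
___________#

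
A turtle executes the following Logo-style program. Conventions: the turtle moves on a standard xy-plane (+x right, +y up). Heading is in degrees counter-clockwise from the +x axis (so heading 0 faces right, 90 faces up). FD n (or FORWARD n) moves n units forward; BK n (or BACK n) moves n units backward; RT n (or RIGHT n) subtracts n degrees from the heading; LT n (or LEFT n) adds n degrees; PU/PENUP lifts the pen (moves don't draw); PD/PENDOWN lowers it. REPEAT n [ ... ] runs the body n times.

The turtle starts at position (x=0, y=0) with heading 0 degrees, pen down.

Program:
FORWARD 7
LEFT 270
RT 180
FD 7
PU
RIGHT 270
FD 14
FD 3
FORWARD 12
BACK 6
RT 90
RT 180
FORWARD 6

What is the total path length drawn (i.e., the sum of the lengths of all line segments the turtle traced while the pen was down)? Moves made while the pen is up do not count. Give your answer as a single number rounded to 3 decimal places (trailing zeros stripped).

Executing turtle program step by step:
Start: pos=(0,0), heading=0, pen down
FD 7: (0,0) -> (7,0) [heading=0, draw]
LT 270: heading 0 -> 270
RT 180: heading 270 -> 90
FD 7: (7,0) -> (7,7) [heading=90, draw]
PU: pen up
RT 270: heading 90 -> 180
FD 14: (7,7) -> (-7,7) [heading=180, move]
FD 3: (-7,7) -> (-10,7) [heading=180, move]
FD 12: (-10,7) -> (-22,7) [heading=180, move]
BK 6: (-22,7) -> (-16,7) [heading=180, move]
RT 90: heading 180 -> 90
RT 180: heading 90 -> 270
FD 6: (-16,7) -> (-16,1) [heading=270, move]
Final: pos=(-16,1), heading=270, 2 segment(s) drawn

Segment lengths:
  seg 1: (0,0) -> (7,0), length = 7
  seg 2: (7,0) -> (7,7), length = 7
Total = 14

Answer: 14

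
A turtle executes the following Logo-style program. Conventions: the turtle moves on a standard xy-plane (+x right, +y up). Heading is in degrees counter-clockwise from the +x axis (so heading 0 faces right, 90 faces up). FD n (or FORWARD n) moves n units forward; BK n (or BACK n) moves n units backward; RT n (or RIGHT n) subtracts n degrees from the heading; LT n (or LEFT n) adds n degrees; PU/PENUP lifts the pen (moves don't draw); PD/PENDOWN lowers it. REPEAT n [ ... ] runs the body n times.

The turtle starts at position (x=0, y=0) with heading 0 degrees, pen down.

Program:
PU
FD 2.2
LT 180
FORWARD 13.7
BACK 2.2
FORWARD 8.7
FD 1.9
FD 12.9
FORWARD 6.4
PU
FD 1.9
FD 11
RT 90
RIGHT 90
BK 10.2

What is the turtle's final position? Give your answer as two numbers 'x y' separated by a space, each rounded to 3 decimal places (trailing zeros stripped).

Executing turtle program step by step:
Start: pos=(0,0), heading=0, pen down
PU: pen up
FD 2.2: (0,0) -> (2.2,0) [heading=0, move]
LT 180: heading 0 -> 180
FD 13.7: (2.2,0) -> (-11.5,0) [heading=180, move]
BK 2.2: (-11.5,0) -> (-9.3,0) [heading=180, move]
FD 8.7: (-9.3,0) -> (-18,0) [heading=180, move]
FD 1.9: (-18,0) -> (-19.9,0) [heading=180, move]
FD 12.9: (-19.9,0) -> (-32.8,0) [heading=180, move]
FD 6.4: (-32.8,0) -> (-39.2,0) [heading=180, move]
PU: pen up
FD 1.9: (-39.2,0) -> (-41.1,0) [heading=180, move]
FD 11: (-41.1,0) -> (-52.1,0) [heading=180, move]
RT 90: heading 180 -> 90
RT 90: heading 90 -> 0
BK 10.2: (-52.1,0) -> (-62.3,0) [heading=0, move]
Final: pos=(-62.3,0), heading=0, 0 segment(s) drawn

Answer: -62.3 0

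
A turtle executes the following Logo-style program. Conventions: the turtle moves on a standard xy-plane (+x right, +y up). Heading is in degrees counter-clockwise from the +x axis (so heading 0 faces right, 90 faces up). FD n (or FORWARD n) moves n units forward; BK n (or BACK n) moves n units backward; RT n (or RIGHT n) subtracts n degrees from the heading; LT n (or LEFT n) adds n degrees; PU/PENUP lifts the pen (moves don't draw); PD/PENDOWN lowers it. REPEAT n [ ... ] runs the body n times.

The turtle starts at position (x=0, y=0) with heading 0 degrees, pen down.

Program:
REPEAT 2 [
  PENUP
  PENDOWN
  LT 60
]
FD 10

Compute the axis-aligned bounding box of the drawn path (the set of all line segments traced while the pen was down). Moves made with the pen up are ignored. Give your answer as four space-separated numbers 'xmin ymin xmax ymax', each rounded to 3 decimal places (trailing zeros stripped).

Executing turtle program step by step:
Start: pos=(0,0), heading=0, pen down
REPEAT 2 [
  -- iteration 1/2 --
  PU: pen up
  PD: pen down
  LT 60: heading 0 -> 60
  -- iteration 2/2 --
  PU: pen up
  PD: pen down
  LT 60: heading 60 -> 120
]
FD 10: (0,0) -> (-5,8.66) [heading=120, draw]
Final: pos=(-5,8.66), heading=120, 1 segment(s) drawn

Segment endpoints: x in {-5, 0}, y in {0, 8.66}
xmin=-5, ymin=0, xmax=0, ymax=8.66

Answer: -5 0 0 8.66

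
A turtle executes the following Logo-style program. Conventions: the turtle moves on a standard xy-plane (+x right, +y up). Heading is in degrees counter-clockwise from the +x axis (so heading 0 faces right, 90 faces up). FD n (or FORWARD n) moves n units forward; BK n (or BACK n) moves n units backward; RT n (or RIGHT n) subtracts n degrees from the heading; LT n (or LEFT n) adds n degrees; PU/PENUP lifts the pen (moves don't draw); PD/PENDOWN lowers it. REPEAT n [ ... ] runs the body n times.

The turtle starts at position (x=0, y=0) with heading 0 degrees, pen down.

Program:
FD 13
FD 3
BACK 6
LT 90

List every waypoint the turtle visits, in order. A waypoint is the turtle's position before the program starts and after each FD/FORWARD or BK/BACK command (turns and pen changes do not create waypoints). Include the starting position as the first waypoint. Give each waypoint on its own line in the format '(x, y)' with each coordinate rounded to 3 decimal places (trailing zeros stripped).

Executing turtle program step by step:
Start: pos=(0,0), heading=0, pen down
FD 13: (0,0) -> (13,0) [heading=0, draw]
FD 3: (13,0) -> (16,0) [heading=0, draw]
BK 6: (16,0) -> (10,0) [heading=0, draw]
LT 90: heading 0 -> 90
Final: pos=(10,0), heading=90, 3 segment(s) drawn
Waypoints (4 total):
(0, 0)
(13, 0)
(16, 0)
(10, 0)

Answer: (0, 0)
(13, 0)
(16, 0)
(10, 0)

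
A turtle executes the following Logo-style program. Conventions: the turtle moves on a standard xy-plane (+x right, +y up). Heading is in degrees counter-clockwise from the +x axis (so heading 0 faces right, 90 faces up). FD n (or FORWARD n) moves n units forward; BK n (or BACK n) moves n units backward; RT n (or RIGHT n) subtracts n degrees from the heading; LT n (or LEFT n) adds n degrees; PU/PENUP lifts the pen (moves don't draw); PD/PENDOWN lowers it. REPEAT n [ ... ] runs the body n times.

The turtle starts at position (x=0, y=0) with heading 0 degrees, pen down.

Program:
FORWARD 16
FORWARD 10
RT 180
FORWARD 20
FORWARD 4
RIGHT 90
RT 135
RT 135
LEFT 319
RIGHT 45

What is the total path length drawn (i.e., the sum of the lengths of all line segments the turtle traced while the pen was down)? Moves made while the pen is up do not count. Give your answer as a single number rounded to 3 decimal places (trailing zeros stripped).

Executing turtle program step by step:
Start: pos=(0,0), heading=0, pen down
FD 16: (0,0) -> (16,0) [heading=0, draw]
FD 10: (16,0) -> (26,0) [heading=0, draw]
RT 180: heading 0 -> 180
FD 20: (26,0) -> (6,0) [heading=180, draw]
FD 4: (6,0) -> (2,0) [heading=180, draw]
RT 90: heading 180 -> 90
RT 135: heading 90 -> 315
RT 135: heading 315 -> 180
LT 319: heading 180 -> 139
RT 45: heading 139 -> 94
Final: pos=(2,0), heading=94, 4 segment(s) drawn

Segment lengths:
  seg 1: (0,0) -> (16,0), length = 16
  seg 2: (16,0) -> (26,0), length = 10
  seg 3: (26,0) -> (6,0), length = 20
  seg 4: (6,0) -> (2,0), length = 4
Total = 50

Answer: 50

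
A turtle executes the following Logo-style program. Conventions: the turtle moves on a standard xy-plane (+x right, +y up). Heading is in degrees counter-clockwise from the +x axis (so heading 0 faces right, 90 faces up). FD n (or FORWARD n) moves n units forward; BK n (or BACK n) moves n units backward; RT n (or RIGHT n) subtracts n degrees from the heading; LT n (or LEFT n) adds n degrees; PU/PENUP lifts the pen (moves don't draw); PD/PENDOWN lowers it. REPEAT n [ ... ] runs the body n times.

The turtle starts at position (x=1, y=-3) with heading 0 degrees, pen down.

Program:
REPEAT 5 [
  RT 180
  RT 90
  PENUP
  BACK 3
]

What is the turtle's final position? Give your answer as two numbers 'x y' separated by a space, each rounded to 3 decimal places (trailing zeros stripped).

Executing turtle program step by step:
Start: pos=(1,-3), heading=0, pen down
REPEAT 5 [
  -- iteration 1/5 --
  RT 180: heading 0 -> 180
  RT 90: heading 180 -> 90
  PU: pen up
  BK 3: (1,-3) -> (1,-6) [heading=90, move]
  -- iteration 2/5 --
  RT 180: heading 90 -> 270
  RT 90: heading 270 -> 180
  PU: pen up
  BK 3: (1,-6) -> (4,-6) [heading=180, move]
  -- iteration 3/5 --
  RT 180: heading 180 -> 0
  RT 90: heading 0 -> 270
  PU: pen up
  BK 3: (4,-6) -> (4,-3) [heading=270, move]
  -- iteration 4/5 --
  RT 180: heading 270 -> 90
  RT 90: heading 90 -> 0
  PU: pen up
  BK 3: (4,-3) -> (1,-3) [heading=0, move]
  -- iteration 5/5 --
  RT 180: heading 0 -> 180
  RT 90: heading 180 -> 90
  PU: pen up
  BK 3: (1,-3) -> (1,-6) [heading=90, move]
]
Final: pos=(1,-6), heading=90, 0 segment(s) drawn

Answer: 1 -6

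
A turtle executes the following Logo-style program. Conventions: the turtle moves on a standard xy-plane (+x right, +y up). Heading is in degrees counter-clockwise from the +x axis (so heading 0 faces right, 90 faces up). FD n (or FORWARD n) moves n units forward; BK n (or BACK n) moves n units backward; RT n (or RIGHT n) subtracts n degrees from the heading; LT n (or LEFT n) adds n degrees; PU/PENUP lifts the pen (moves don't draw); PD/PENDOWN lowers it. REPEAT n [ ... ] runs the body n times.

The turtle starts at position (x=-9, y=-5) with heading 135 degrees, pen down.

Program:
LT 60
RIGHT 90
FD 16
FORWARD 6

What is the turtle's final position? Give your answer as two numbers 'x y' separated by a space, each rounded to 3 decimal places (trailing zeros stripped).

Answer: -14.694 16.25

Derivation:
Executing turtle program step by step:
Start: pos=(-9,-5), heading=135, pen down
LT 60: heading 135 -> 195
RT 90: heading 195 -> 105
FD 16: (-9,-5) -> (-13.141,10.455) [heading=105, draw]
FD 6: (-13.141,10.455) -> (-14.694,16.25) [heading=105, draw]
Final: pos=(-14.694,16.25), heading=105, 2 segment(s) drawn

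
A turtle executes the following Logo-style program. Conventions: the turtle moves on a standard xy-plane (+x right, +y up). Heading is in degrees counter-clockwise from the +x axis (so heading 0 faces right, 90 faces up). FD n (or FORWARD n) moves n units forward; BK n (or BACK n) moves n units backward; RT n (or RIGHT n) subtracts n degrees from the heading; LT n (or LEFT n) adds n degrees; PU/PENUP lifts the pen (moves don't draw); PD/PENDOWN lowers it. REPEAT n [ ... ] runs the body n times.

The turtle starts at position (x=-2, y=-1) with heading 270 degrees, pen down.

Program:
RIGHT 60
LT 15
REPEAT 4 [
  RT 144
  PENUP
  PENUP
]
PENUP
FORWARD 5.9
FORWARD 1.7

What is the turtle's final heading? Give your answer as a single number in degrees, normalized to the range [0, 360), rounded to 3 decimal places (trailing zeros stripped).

Answer: 9

Derivation:
Executing turtle program step by step:
Start: pos=(-2,-1), heading=270, pen down
RT 60: heading 270 -> 210
LT 15: heading 210 -> 225
REPEAT 4 [
  -- iteration 1/4 --
  RT 144: heading 225 -> 81
  PU: pen up
  PU: pen up
  -- iteration 2/4 --
  RT 144: heading 81 -> 297
  PU: pen up
  PU: pen up
  -- iteration 3/4 --
  RT 144: heading 297 -> 153
  PU: pen up
  PU: pen up
  -- iteration 4/4 --
  RT 144: heading 153 -> 9
  PU: pen up
  PU: pen up
]
PU: pen up
FD 5.9: (-2,-1) -> (3.827,-0.077) [heading=9, move]
FD 1.7: (3.827,-0.077) -> (5.506,0.189) [heading=9, move]
Final: pos=(5.506,0.189), heading=9, 0 segment(s) drawn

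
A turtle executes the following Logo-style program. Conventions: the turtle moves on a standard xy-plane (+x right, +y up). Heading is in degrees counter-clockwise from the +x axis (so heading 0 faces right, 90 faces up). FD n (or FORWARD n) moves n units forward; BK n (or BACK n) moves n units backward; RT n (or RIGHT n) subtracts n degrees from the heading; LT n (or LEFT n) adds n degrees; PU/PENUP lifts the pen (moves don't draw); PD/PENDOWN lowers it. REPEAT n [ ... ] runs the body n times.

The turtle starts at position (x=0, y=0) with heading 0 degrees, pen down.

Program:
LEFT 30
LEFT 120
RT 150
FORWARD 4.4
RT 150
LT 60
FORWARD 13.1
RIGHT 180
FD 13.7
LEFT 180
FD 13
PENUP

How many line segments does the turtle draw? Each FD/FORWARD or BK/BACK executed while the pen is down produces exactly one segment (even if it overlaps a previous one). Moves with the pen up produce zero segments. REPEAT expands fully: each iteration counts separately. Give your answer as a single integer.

Executing turtle program step by step:
Start: pos=(0,0), heading=0, pen down
LT 30: heading 0 -> 30
LT 120: heading 30 -> 150
RT 150: heading 150 -> 0
FD 4.4: (0,0) -> (4.4,0) [heading=0, draw]
RT 150: heading 0 -> 210
LT 60: heading 210 -> 270
FD 13.1: (4.4,0) -> (4.4,-13.1) [heading=270, draw]
RT 180: heading 270 -> 90
FD 13.7: (4.4,-13.1) -> (4.4,0.6) [heading=90, draw]
LT 180: heading 90 -> 270
FD 13: (4.4,0.6) -> (4.4,-12.4) [heading=270, draw]
PU: pen up
Final: pos=(4.4,-12.4), heading=270, 4 segment(s) drawn
Segments drawn: 4

Answer: 4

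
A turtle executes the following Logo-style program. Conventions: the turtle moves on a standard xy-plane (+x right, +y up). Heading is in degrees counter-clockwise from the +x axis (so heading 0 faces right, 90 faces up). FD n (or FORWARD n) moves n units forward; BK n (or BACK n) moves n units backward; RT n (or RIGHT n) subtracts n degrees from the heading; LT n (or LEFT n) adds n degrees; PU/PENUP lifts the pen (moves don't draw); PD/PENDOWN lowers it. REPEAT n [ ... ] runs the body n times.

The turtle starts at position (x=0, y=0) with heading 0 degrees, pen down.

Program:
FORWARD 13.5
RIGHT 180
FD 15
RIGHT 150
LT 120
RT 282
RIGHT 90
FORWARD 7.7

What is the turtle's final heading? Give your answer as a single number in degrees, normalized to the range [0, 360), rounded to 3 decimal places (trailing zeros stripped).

Executing turtle program step by step:
Start: pos=(0,0), heading=0, pen down
FD 13.5: (0,0) -> (13.5,0) [heading=0, draw]
RT 180: heading 0 -> 180
FD 15: (13.5,0) -> (-1.5,0) [heading=180, draw]
RT 150: heading 180 -> 30
LT 120: heading 30 -> 150
RT 282: heading 150 -> 228
RT 90: heading 228 -> 138
FD 7.7: (-1.5,0) -> (-7.222,5.152) [heading=138, draw]
Final: pos=(-7.222,5.152), heading=138, 3 segment(s) drawn

Answer: 138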